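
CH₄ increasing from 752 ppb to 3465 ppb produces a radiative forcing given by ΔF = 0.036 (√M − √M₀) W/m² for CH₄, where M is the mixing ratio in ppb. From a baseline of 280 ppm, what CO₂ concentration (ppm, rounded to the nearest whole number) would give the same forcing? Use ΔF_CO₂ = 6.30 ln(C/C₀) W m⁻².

CH₄ forcing: 0.036 × (√3465 − √752) = 0.036 × (58.8643 − 27.4226) = 0.036 × 31.4417 = 1.13190 W/m².
Set 6.30 ln(C/280) = 1.13190: ln(C/280) = 1.13190/6.30 = 0.17967, so C = 280 × e^0.17967 = 280 × 1.19682 = 335.11 ppm.

C ≈ 335 ppm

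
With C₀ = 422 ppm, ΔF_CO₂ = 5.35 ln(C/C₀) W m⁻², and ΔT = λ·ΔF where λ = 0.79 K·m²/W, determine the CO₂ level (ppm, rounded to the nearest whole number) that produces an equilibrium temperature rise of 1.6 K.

C ≈ 616 ppm

Required forcing: ΔF = ΔT/λ = 1.6/0.79 = 2.0253 W/m².
Then ln(C/422) = ΔF/5.35 = 2.0253/5.35 = 0.37856.
So C = 422 × e^0.37856 = 422 × 1.46018 = 616.20 ppm.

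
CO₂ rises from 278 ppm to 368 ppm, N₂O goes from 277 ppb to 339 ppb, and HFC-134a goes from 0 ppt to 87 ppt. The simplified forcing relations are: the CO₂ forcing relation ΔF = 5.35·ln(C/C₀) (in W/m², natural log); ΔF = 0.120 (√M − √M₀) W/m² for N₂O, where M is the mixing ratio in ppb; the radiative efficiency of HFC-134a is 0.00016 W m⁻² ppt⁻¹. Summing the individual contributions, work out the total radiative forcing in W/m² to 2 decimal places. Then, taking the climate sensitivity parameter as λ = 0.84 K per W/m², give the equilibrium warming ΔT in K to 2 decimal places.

ΔF = 1.73 W/m²; ΔT = 1.45 K

CO₂: 5.35 × ln(368/278) = 5.35 × ln(1.32374) = 5.35 × 0.28046 = 1.5005 W/m².
N₂O: 0.120 × (√339 − √277) = 0.120 × (18.4120 − 16.6433) = 0.120 × 1.7687 = 0.2122 W/m².
HFC-134a: ΔF = 0.00016 × (87 − 0) = 0.00016 × 87 = 0.0139 W/m².
Total ΔF = 1.5005 + 0.2122 + 0.0139 = 1.7266 W/m².
ΔT = λ ΔF = 0.84 × 1.73 = 1.4532 K.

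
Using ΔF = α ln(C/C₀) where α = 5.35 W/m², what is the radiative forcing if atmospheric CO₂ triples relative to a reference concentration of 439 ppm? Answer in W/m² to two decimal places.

Because the forcing depends only on the ratio C/C₀, the initial concentration does not enter.
ΔF = 5.35 × ln(3) = 5.35 × 1.09861 = 5.8776 W/m².

ΔF = 5.88 W/m²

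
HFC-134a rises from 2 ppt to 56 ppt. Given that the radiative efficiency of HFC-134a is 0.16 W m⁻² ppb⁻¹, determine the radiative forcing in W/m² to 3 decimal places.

HFC-134a: Δ = 56 − 2 = 54 ppt = 0.054 ppb; ΔF = 0.16 × 0.054 = 0.0086 W/m².

ΔF = 0.009 W/m²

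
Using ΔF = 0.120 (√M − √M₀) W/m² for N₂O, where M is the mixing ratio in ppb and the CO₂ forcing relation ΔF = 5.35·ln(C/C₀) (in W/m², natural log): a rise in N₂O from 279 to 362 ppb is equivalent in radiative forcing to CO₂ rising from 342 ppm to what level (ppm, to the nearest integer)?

C ≈ 360 ppm

N₂O forcing: 0.120 × (√362 − √279) = 0.120 × (19.0263 − 16.7033) = 0.120 × 2.3230 = 0.27876 W/m².
Set 5.35 ln(C/342) = 0.27876: ln(C/342) = 0.27876/5.35 = 0.05210, so C = 342 × e^0.05210 = 342 × 1.05348 = 360.29 ppm.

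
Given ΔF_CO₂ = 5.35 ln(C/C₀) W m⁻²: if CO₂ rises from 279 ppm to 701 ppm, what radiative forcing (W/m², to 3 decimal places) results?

CO₂: 5.35 × ln(701/279) = 5.35 × ln(2.51254) = 5.35 × 0.92129 = 4.9289 W/m².

ΔF = 4.929 W/m²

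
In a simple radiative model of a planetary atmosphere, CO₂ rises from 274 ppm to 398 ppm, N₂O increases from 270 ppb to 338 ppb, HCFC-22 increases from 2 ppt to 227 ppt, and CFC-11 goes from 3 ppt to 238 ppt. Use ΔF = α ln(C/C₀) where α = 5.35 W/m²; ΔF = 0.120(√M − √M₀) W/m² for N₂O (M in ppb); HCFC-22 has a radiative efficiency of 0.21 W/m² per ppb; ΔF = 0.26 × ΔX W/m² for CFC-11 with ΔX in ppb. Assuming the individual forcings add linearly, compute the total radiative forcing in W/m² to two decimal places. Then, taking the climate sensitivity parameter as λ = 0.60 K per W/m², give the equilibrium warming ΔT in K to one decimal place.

ΔF = 2.34 W/m²; ΔT = 1.4 K

CO₂: 5.35 × ln(398/274) = 5.35 × ln(1.45255) = 5.35 × 0.37332 = 1.9973 W/m².
N₂O: 0.120 × (√338 − √270) = 0.120 × (18.3848 − 16.4317) = 0.120 × 1.9531 = 0.2344 W/m².
HCFC-22: Δ = 227 − 2 = 225 ppt = 0.225 ppb; ΔF = 0.21 × 0.225 = 0.0473 W/m².
CFC-11: Δ = 238 − 3 = 235 ppt = 0.235 ppb; ΔF = 0.26 × 0.235 = 0.0611 W/m².
Total ΔF = 1.9973 + 0.2344 + 0.0473 + 0.0611 = 2.3401 W/m².
ΔT = λ ΔF = 0.60 × 2.34 = 1.4040 K.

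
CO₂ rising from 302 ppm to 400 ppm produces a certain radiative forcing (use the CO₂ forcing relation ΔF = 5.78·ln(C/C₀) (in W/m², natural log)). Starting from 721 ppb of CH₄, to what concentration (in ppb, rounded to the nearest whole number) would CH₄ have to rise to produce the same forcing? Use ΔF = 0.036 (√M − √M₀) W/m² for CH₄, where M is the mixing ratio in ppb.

CO₂ forcing: 5.78 × ln(400/302) = 5.78 × 0.281038 = 1.62440 W/m².
Set 0.036(√M − √721) = 1.62440: √M = 1.62440/0.036 + √721 = 45.1222 + 26.8514 = 71.9736.
M = (71.9736)² = 5180.20 ppb.

M ≈ 5180 ppb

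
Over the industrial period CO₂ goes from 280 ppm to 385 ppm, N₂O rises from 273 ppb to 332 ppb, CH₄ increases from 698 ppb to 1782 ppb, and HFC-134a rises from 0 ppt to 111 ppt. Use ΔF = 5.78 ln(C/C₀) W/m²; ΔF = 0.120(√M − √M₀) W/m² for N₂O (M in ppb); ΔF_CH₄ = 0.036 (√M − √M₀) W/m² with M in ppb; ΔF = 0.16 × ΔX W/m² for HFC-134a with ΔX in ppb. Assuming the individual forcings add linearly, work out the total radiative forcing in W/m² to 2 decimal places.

CO₂: 5.78 × ln(385/280) = 5.78 × ln(1.37500) = 5.78 × 0.31845 = 1.8406 W/m².
N₂O: 0.120 × (√332 − √273) = 0.120 × (18.2209 − 16.5227) = 0.120 × 1.6982 = 0.2038 W/m².
CH₄: 0.036 × (√1782 − √698) = 0.036 × (42.2137 − 26.4197) = 0.036 × 15.7940 = 0.5686 W/m².
HFC-134a: Δ = 111 − 0 = 111 ppt = 0.111 ppb; ΔF = 0.16 × 0.111 = 0.0178 W/m².
Total ΔF = 1.8406 + 0.2038 + 0.5686 + 0.0178 = 2.6308 W/m².

ΔF = 2.63 W/m²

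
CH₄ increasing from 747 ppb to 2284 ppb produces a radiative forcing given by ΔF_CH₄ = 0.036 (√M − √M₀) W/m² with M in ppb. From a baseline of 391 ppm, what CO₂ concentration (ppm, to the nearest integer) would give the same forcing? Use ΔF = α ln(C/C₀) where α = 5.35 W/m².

CH₄ forcing: 0.036 × (√2284 − √747) = 0.036 × (47.7912 − 27.3313) = 0.036 × 20.4599 = 0.73656 W/m².
Set 5.35 ln(C/391) = 0.73656: ln(C/391) = 0.73656/5.35 = 0.13767, so C = 391 × e^0.13767 = 391 × 1.14760 = 448.71 ppm.

C ≈ 449 ppm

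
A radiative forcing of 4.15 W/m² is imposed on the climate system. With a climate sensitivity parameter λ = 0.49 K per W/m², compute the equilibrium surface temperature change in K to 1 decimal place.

ΔT = 2.0 K

ΔT = λ ΔF = 0.49 × 4.15 = 2.0335 K.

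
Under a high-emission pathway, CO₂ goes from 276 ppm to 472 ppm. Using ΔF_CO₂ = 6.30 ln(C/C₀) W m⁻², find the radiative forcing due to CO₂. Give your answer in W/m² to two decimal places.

CO₂ absorption bands are partially saturated, so forcing scales with the logarithm of the concentration ratio.
CO₂: 6.30 × ln(472/276) = 6.30 × ln(1.71014) = 6.30 × 0.53658 = 3.3805 W/m².

ΔF = 3.38 W/m²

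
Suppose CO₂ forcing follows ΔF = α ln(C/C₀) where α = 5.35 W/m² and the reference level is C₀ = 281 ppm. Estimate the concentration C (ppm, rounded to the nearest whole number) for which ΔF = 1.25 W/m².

C ≈ 355 ppm

Set 5.35 ln(C/281) = 1.25, so ln(C/281) = 1.25/5.35 = 0.23364.
Then C/281 = e^0.23364 = 1.26319, giving C = 281 × 1.26319 = 354.96 ppm.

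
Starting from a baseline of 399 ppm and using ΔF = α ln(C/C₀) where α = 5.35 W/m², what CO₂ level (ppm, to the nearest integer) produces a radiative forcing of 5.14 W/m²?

C ≈ 1043 ppm

Set 5.35 ln(C/399) = 5.14, so ln(C/399) = 5.14/5.35 = 0.96075.
Then C/399 = e^0.96075 = 2.61366, giving C = 399 × 2.61366 = 1042.85 ppm.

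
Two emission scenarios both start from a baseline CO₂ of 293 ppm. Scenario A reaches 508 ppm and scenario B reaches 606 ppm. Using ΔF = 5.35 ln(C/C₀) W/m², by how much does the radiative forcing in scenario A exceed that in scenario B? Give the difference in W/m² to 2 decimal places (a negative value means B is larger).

ΔF_A = 5.35 ln(508/293) = 5.35 × 0.55031 = 2.9442 W/m².
ΔF_B = 5.35 ln(606/293) = 5.35 × 0.72671 = 3.8879 W/m².
Difference: 2.9442 − 3.8879 = -0.9437 W/m².
(Equivalently, ΔF_A − ΔF_B = 5.35 ln(508/606) = 5.35 × -0.17640 = -0.9437 W/m².)

ΔF_A − ΔF_B = -0.94 W/m²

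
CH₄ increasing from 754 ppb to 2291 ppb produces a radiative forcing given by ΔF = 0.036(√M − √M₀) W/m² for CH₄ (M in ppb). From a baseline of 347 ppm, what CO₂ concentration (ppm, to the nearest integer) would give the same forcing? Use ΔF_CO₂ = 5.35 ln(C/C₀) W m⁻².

C ≈ 398 ppm

CH₄ forcing: 0.036 × (√2291 − √754) = 0.036 × (47.8644 − 27.4591) = 0.036 × 20.4053 = 0.73459 W/m².
Set 5.35 ln(C/347) = 0.73459: ln(C/347) = 0.73459/5.35 = 0.13731, so C = 347 × e^0.13731 = 347 × 1.14718 = 398.07 ppm.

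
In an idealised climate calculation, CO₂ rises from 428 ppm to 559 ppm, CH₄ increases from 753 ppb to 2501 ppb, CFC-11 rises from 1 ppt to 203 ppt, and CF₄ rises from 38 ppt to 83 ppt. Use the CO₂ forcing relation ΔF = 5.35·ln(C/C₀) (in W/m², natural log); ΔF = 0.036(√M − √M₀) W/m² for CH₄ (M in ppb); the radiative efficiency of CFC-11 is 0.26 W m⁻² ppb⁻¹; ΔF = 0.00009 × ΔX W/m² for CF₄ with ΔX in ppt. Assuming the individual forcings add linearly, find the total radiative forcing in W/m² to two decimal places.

CO₂: 5.35 × ln(559/428) = 5.35 × ln(1.30607) = 5.35 × 0.26702 = 1.4286 W/m².
CH₄: 0.036 × (√2501 − √753) = 0.036 × (50.0100 − 27.4408) = 0.036 × 22.5692 = 0.8125 W/m².
CFC-11: Δ = 203 − 1 = 202 ppt = 0.202 ppb; ΔF = 0.26 × 0.202 = 0.0525 W/m².
CF₄: ΔF = 0.00009 × (83 − 38) = 0.00009 × 45 = 0.0041 W/m².
Total ΔF = 1.4286 + 0.8125 + 0.0525 + 0.0041 = 2.2977 W/m².

ΔF = 2.30 W/m²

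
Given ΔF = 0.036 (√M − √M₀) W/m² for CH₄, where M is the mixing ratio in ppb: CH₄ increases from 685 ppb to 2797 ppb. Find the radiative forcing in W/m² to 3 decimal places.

ΔF = 0.962 W/m²

CH₄: 0.036 × (√2797 − √685) = 0.036 × (52.8867 − 26.1725) = 0.036 × 26.7142 = 0.9617 W/m².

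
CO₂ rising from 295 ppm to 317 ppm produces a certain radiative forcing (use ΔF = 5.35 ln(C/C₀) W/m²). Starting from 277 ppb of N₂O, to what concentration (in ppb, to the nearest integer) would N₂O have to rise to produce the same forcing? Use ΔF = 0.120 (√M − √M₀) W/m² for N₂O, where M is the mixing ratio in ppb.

CO₂ forcing: 5.35 × ln(317/295) = 5.35 × 0.071926 = 0.38480 W/m².
Set 0.120(√M − √277) = 0.38480: √M = 0.38480/0.120 + √277 = 3.2067 + 16.6433 = 19.8500.
M = (19.8500)² = 394.02 ppb.

M ≈ 394 ppb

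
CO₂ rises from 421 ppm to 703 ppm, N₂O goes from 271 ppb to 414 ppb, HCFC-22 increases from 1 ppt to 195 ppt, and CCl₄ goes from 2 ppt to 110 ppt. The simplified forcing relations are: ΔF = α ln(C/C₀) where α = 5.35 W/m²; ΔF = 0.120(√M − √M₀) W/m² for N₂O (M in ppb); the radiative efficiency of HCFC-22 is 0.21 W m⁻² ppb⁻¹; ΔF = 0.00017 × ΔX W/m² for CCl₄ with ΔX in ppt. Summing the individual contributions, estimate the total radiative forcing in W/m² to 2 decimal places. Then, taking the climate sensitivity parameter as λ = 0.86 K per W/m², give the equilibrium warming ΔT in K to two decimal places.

ΔF = 3.27 W/m²; ΔT = 2.81 K

CO₂: 5.35 × ln(703/421) = 5.35 × ln(1.66983) = 5.35 × 0.51272 = 2.7431 W/m².
N₂O: 0.120 × (√414 − √271) = 0.120 × (20.3470 − 16.4621) = 0.120 × 3.8849 = 0.4662 W/m².
HCFC-22: Δ = 195 − 1 = 194 ppt = 0.194 ppb; ΔF = 0.21 × 0.194 = 0.0407 W/m².
CCl₄: ΔF = 0.00017 × (110 − 2) = 0.00017 × 108 = 0.0184 W/m².
Total ΔF = 2.7431 + 0.4662 + 0.0407 + 0.0184 = 3.2684 W/m².
ΔT = λ ΔF = 0.86 × 3.27 = 2.8122 K.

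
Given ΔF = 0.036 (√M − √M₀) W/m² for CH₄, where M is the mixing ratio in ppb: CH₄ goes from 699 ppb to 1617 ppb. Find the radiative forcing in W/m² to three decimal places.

ΔF = 0.496 W/m²

CH₄: 0.036 × (√1617 − √699) = 0.036 × (40.2119 − 26.4386) = 0.036 × 13.7733 = 0.4958 W/m².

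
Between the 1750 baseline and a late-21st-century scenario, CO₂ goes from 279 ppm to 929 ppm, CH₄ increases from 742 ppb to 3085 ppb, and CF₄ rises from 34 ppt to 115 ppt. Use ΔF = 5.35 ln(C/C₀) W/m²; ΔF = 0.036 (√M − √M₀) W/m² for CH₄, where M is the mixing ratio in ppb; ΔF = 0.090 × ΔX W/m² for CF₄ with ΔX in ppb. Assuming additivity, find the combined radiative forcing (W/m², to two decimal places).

CO₂: 5.35 × ln(929/279) = 5.35 × ln(3.32975) = 5.35 × 1.20290 = 6.4355 W/m².
CH₄: 0.036 × (√3085 − √742) = 0.036 × (55.5428 − 27.2397) = 0.036 × 28.3031 = 1.0189 W/m².
CF₄: Δ = 115 − 34 = 81 ppt = 0.081 ppb; ΔF = 0.090 × 0.081 = 0.0073 W/m².
Total ΔF = 6.4355 + 1.0189 + 0.0073 = 7.4617 W/m².

ΔF = 7.46 W/m²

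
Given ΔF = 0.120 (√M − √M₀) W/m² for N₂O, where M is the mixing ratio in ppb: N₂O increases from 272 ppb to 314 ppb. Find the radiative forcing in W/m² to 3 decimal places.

ΔF = 0.147 W/m²

N₂O: 0.120 × (√314 − √272) = 0.120 × (17.7200 − 16.4924) = 0.120 × 1.2276 = 0.1473 W/m².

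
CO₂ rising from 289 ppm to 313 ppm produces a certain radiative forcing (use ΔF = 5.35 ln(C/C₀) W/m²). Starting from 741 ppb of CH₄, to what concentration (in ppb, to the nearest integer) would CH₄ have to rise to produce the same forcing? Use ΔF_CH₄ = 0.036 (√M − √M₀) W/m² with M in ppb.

M ≈ 1527 ppb

CO₂ forcing: 5.35 × ln(313/289) = 5.35 × 0.079777 = 0.42681 W/m².
Set 0.036(√M − √741) = 0.42681: √M = 0.42681/0.036 + √741 = 11.8558 + 27.2213 = 39.0771.
M = (39.0771)² = 1527.02 ppb.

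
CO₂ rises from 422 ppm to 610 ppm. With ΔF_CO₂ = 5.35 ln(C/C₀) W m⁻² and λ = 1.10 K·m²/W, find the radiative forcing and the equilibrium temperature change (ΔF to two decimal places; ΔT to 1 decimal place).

ΔF = 1.97 W/m²; ΔT = 2.2 K

CO₂: 5.35 × ln(610/422) = 5.35 × ln(1.44550) = 5.35 × 0.36846 = 1.9713 W/m².
ΔT = λ ΔF = 1.10 × 1.97 = 2.1670 K.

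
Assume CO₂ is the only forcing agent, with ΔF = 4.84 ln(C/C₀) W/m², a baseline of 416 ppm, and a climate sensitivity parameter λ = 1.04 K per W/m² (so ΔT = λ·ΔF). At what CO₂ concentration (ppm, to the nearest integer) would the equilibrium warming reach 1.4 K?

Required forcing: ΔF = ΔT/λ = 1.4/1.04 = 1.3462 W/m².
Then ln(C/416) = ΔF/4.84 = 1.3462/4.84 = 0.27814.
So C = 416 × e^0.27814 = 416 × 1.32067 = 549.40 ppm.

C ≈ 549 ppm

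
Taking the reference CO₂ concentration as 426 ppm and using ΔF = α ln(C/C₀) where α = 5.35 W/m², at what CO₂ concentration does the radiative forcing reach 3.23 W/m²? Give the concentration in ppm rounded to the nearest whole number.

C ≈ 779 ppm

Set 5.35 ln(C/426) = 3.23, so ln(C/426) = 3.23/5.35 = 0.60374.
Then C/426 = e^0.60374 = 1.82895, giving C = 426 × 1.82895 = 779.13 ppm.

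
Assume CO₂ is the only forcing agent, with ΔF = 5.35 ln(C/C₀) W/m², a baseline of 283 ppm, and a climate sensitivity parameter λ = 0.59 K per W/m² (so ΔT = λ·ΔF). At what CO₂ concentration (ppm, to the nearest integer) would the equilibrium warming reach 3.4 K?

C ≈ 831 ppm

Required forcing: ΔF = ΔT/λ = 3.4/0.59 = 5.7627 W/m².
Then ln(C/283) = ΔF/5.35 = 5.7627/5.35 = 1.07714.
So C = 283 × e^1.07714 = 283 × 2.93627 = 830.96 ppm.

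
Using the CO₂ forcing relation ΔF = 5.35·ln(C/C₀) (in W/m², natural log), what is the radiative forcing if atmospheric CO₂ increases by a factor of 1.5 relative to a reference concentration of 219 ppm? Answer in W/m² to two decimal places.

ΔF = 2.17 W/m²

ΔF = 5.35 × ln(1.5) = 5.35 × 0.40547 = 2.1693 W/m².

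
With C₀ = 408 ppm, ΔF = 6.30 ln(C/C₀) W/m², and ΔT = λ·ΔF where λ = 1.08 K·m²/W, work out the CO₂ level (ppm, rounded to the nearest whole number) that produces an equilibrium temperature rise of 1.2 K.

Required forcing: ΔF = ΔT/λ = 1.2/1.08 = 1.1111 W/m².
Then ln(C/408) = ΔF/6.30 = 1.1111/6.30 = 0.17637.
So C = 408 × e^0.17637 = 408 × 1.19288 = 486.70 ppm.

C ≈ 487 ppm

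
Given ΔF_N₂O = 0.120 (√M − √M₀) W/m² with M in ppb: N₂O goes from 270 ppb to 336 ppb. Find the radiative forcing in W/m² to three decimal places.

ΔF = 0.228 W/m²

N₂O: 0.120 × (√336 − √270) = 0.120 × (18.3303 − 16.4317) = 0.120 × 1.8986 = 0.2278 W/m².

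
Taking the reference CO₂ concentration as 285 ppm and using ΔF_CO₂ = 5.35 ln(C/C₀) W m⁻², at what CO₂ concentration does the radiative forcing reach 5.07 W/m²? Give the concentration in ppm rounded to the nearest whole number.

Set 5.35 ln(C/285) = 5.07, so ln(C/285) = 5.07/5.35 = 0.94766.
Then C/285 = e^0.94766 = 2.57967, giving C = 285 × 2.57967 = 735.21 ppm.

C ≈ 735 ppm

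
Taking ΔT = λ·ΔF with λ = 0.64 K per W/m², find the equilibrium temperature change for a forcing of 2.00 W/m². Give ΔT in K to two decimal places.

ΔT = λ ΔF = 0.64 × 2.00 = 1.2800 K.

ΔT = 1.28 K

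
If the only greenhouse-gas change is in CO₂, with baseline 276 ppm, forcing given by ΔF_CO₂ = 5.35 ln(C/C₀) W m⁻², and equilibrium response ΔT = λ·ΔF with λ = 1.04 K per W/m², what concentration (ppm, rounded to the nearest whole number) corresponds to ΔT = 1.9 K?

C ≈ 388 ppm

Required forcing: ΔF = ΔT/λ = 1.9/1.04 = 1.8269 W/m².
Then ln(C/276) = ΔF/5.35 = 1.8269/5.35 = 0.34148.
So C = 276 × e^0.34148 = 276 × 1.40703 = 388.34 ppm.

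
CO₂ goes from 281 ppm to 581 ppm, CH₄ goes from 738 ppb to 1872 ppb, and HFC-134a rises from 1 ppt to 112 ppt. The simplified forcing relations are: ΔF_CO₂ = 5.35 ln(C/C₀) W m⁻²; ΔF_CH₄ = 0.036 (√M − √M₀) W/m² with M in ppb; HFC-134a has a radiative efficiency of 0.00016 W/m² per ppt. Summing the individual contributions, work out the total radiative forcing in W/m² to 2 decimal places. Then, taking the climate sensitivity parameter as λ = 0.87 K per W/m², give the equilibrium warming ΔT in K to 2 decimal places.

CO₂: 5.35 × ln(581/281) = 5.35 × ln(2.06762) = 5.35 × 0.72640 = 3.8862 W/m².
CH₄: 0.036 × (√1872 − √738) = 0.036 × (43.2666 − 27.1662) = 0.036 × 16.1004 = 0.5796 W/m².
HFC-134a: ΔF = 0.00016 × (112 − 1) = 0.00016 × 111 = 0.0178 W/m².
Total ΔF = 3.8862 + 0.5796 + 0.0178 = 4.4836 W/m².
ΔT = λ ΔF = 0.87 × 4.48 = 3.8976 K.

ΔF = 4.48 W/m²; ΔT = 3.90 K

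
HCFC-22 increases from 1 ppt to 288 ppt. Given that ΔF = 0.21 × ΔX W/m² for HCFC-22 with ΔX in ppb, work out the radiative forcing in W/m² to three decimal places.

HCFC-22: Δ = 288 − 1 = 287 ppt = 0.287 ppb; ΔF = 0.21 × 0.287 = 0.0603 W/m².

ΔF = 0.060 W/m²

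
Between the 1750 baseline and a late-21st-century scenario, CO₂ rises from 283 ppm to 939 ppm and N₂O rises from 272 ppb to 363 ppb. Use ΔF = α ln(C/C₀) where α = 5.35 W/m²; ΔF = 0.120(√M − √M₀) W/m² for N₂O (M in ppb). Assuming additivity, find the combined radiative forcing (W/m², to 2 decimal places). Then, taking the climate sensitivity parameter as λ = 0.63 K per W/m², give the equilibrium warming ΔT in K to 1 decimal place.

CO₂: 5.35 × ln(939/283) = 5.35 × ln(3.31802) = 5.35 × 1.19937 = 6.4166 W/m².
N₂O: 0.120 × (√363 − √272) = 0.120 × (19.0526 − 16.4924) = 0.120 × 2.5602 = 0.3072 W/m².
Total ΔF = 6.4166 + 0.3072 = 6.7238 W/m².
ΔT = λ ΔF = 0.63 × 6.72 = 4.2336 K.

ΔF = 6.72 W/m²; ΔT = 4.2 K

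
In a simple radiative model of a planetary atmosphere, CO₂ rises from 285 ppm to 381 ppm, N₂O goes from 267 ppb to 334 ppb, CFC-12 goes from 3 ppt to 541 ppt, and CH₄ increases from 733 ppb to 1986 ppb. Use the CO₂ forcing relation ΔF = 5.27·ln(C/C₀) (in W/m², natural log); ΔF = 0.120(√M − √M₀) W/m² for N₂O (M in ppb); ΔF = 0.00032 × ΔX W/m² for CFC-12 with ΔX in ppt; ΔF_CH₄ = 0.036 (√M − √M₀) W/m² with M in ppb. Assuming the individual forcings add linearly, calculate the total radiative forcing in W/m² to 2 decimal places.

CO₂: 5.27 × ln(381/285) = 5.27 × ln(1.33684) = 5.27 × 0.29031 = 1.5299 W/m².
N₂O: 0.120 × (√334 − √267) = 0.120 × (18.2757 − 16.3401) = 0.120 × 1.9356 = 0.2323 W/m².
CFC-12: ΔF = 0.00032 × (541 − 3) = 0.00032 × 538 = 0.1722 W/m².
CH₄: 0.036 × (√1986 − √733) = 0.036 × (44.5646 − 27.0740) = 0.036 × 17.4906 = 0.6297 W/m².
Total ΔF = 1.5299 + 0.2323 + 0.1722 + 0.6297 = 2.5641 W/m².

ΔF = 2.56 W/m²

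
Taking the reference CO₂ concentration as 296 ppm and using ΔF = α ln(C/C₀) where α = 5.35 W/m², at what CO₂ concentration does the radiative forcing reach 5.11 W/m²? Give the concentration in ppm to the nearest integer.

Set 5.35 ln(C/296) = 5.11, so ln(C/296) = 5.11/5.35 = 0.95514.
Then C/296 = e^0.95514 = 2.59903, giving C = 296 × 2.59903 = 769.31 ppm.

C ≈ 769 ppm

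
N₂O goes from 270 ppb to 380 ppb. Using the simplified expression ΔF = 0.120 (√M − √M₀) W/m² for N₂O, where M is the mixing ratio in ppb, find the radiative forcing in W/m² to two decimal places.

ΔF = 0.37 W/m²

N₂O: 0.120 × (√380 − √270) = 0.120 × (19.4936 − 16.4317) = 0.120 × 3.0619 = 0.3674 W/m².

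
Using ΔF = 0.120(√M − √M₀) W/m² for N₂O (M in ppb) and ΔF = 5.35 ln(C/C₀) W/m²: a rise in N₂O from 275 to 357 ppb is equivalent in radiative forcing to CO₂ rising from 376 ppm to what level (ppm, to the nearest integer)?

C ≈ 396 ppm

N₂O forcing: 0.120 × (√357 − √275) = 0.120 × (18.8944 − 16.5831) = 0.120 × 2.3113 = 0.27736 W/m².
Set 5.35 ln(C/376) = 0.27736: ln(C/376) = 0.27736/5.35 = 0.05184, so C = 376 × e^0.05184 = 376 × 1.05321 = 396.01 ppm.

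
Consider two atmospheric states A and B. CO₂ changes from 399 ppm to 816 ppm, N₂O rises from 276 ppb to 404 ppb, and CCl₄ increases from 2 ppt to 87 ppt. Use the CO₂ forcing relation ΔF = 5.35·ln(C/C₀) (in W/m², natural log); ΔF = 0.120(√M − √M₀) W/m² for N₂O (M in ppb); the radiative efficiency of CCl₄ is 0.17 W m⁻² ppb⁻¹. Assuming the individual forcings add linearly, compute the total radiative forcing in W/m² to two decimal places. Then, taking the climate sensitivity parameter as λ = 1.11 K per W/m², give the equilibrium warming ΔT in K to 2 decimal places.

ΔF = 4.26 W/m²; ΔT = 4.73 K

CO₂: 5.35 × ln(816/399) = 5.35 × ln(2.04511) = 5.35 × 0.71545 = 3.8277 W/m².
N₂O: 0.120 × (√404 − √276) = 0.120 × (20.0998 − 16.6132) = 0.120 × 3.4866 = 0.4184 W/m².
CCl₄: Δ = 87 − 2 = 85 ppt = 0.085 ppb; ΔF = 0.17 × 0.085 = 0.0145 W/m².
Total ΔF = 3.8277 + 0.4184 + 0.0145 = 4.2606 W/m².
ΔT = λ ΔF = 1.11 × 4.26 = 4.7286 K.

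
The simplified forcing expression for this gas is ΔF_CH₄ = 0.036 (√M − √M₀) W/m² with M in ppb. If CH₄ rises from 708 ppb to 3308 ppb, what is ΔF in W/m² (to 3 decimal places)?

ΔF = 1.113 W/m²

CH₄: 0.036 × (√3308 − √708) = 0.036 × (57.5152 − 26.6083) = 0.036 × 30.9069 = 1.1126 W/m².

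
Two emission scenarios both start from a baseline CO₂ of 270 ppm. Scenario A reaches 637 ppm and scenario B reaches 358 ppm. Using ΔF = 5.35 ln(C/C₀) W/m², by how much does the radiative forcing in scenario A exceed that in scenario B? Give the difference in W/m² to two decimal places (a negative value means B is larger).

ΔF_A = 5.35 ln(637/270) = 5.35 × 0.85835 = 4.5922 W/m².
ΔF_B = 5.35 ln(358/270) = 5.35 × 0.28211 = 1.5093 W/m².
Difference: 4.5922 − 1.5093 = 3.0829 W/m².

ΔF_A − ΔF_B = 3.08 W/m²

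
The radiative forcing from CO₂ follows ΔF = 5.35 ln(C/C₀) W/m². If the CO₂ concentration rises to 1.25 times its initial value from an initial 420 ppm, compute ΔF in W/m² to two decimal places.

ΔF = 1.19 W/m²

Because the forcing depends only on the ratio C/C₀, the initial concentration does not enter.
ΔF = 5.35 × ln(1.25) = 5.35 × 0.22314 = 1.1938 W/m².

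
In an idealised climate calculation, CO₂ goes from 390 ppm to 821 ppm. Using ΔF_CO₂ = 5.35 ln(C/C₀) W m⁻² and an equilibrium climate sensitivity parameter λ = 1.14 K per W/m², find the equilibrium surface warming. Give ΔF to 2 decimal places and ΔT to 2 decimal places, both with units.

CO₂: 5.35 × ln(821/390) = 5.35 × ln(2.10513) = 5.35 × 0.74438 = 3.9824 W/m².
ΔT = λ ΔF = 1.14 × 3.98 = 4.5372 K.

ΔF = 3.98 W/m²; ΔT = 4.54 K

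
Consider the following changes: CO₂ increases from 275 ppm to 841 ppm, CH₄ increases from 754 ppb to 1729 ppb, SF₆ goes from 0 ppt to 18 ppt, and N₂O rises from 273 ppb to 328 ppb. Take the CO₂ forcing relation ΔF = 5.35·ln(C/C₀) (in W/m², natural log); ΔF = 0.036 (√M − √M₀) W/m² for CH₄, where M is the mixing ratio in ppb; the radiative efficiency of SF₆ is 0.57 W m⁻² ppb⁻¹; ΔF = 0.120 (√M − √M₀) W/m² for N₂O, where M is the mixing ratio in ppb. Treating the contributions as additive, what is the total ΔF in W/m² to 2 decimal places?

ΔF = 6.69 W/m²

CO₂: 5.35 × ln(841/275) = 5.35 × ln(3.05818) = 5.35 × 1.11782 = 5.9803 W/m².
CH₄: 0.036 × (√1729 − √754) = 0.036 × (41.5812 − 27.4591) = 0.036 × 14.1221 = 0.5084 W/m².
SF₆: Δ = 18 − 0 = 18 ppt = 0.018 ppb; ΔF = 0.57 × 0.018 = 0.0103 W/m².
N₂O: 0.120 × (√328 − √273) = 0.120 × (18.1108 − 16.5227) = 0.120 × 1.5881 = 0.1906 W/m².
Total ΔF = 5.9803 + 0.5084 + 0.0103 + 0.1906 = 6.6896 W/m².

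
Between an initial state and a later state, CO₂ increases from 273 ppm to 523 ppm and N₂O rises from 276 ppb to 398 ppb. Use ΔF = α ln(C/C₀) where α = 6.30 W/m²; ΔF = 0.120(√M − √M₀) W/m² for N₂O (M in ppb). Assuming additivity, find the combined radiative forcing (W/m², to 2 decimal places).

ΔF = 4.50 W/m²

CO₂: 6.30 × ln(523/273) = 6.30 × ln(1.91575) = 6.30 × 0.65011 = 4.0957 W/m².
N₂O: 0.120 × (√398 − √276) = 0.120 × (19.9499 − 16.6132) = 0.120 × 3.3367 = 0.4004 W/m².
Total ΔF = 4.0957 + 0.4004 = 4.4961 W/m².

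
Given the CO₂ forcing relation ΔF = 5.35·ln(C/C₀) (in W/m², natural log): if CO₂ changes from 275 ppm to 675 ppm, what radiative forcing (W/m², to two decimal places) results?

CO₂: 5.35 × ln(675/275) = 5.35 × ln(2.45455) = 5.35 × 0.89794 = 4.8040 W/m².

ΔF = 4.80 W/m²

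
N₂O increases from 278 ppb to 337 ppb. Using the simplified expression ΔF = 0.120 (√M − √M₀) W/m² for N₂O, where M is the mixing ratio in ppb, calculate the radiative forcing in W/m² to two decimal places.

ΔF = 0.20 W/m²

N₂O: 0.120 × (√337 − √278) = 0.120 × (18.3576 − 16.6733) = 0.120 × 1.6843 = 0.2021 W/m².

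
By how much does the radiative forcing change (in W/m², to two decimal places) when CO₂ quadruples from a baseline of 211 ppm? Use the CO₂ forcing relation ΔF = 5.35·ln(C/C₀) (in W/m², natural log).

Because the forcing depends only on the ratio C/C₀, the initial concentration does not enter.
ΔF = 5.35 × ln(4) = 5.35 × 1.38629 = 7.4167 W/m².

ΔF = 7.42 W/m²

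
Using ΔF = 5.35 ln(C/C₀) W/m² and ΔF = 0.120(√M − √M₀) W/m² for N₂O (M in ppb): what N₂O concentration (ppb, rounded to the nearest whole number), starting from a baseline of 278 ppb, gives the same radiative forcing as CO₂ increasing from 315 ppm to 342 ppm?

M ≈ 414 ppb

CO₂ forcing: 5.35 × ln(342/315) = 5.35 × 0.082238 = 0.43997 W/m².
Set 0.120(√M − √278) = 0.43997: √M = 0.43997/0.120 + √278 = 3.6664 + 16.6733 = 20.3397.
M = (20.3397)² = 413.70 ppb.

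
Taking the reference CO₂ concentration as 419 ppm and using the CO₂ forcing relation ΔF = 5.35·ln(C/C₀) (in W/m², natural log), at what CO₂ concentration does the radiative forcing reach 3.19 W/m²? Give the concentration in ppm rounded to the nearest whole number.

C ≈ 761 ppm

Set 5.35 ln(C/419) = 3.19, so ln(C/419) = 3.19/5.35 = 0.59626.
Then C/419 = e^0.59626 = 1.81532, giving C = 419 × 1.81532 = 760.62 ppm.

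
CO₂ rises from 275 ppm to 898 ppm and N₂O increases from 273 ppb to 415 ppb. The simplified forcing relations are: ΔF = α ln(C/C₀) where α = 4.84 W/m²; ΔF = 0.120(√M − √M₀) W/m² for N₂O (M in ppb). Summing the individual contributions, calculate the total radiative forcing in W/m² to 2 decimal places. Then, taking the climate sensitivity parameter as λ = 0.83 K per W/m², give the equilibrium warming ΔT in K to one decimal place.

CO₂: 4.84 × ln(898/275) = 4.84 × ln(3.26545) = 4.84 × 1.18340 = 5.7277 W/m².
N₂O: 0.120 × (√415 − √273) = 0.120 × (20.3715 − 16.5227) = 0.120 × 3.8488 = 0.4619 W/m².
Total ΔF = 5.7277 + 0.4619 = 6.1896 W/m².
ΔT = λ ΔF = 0.83 × 6.19 = 5.1377 K.

ΔF = 6.19 W/m²; ΔT = 5.1 K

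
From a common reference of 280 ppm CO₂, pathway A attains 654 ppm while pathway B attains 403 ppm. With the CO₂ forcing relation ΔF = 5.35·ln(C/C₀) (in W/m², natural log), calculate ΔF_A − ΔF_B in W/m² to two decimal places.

ΔF_A = 5.35 ln(654/280) = 5.35 × 0.84832 = 4.5385 W/m².
ΔF_B = 5.35 ln(403/280) = 5.35 × 0.36415 = 1.9482 W/m².
Difference: 4.5385 − 1.9482 = 2.5903 W/m².

ΔF_A − ΔF_B = 2.59 W/m²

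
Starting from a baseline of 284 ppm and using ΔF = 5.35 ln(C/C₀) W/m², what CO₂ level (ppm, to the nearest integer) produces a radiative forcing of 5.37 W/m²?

Set 5.35 ln(C/284) = 5.37, so ln(C/284) = 5.37/5.35 = 1.00374.
Then C/284 = e^1.00374 = 2.72847, giving C = 284 × 2.72847 = 774.89 ppm.

C ≈ 775 ppm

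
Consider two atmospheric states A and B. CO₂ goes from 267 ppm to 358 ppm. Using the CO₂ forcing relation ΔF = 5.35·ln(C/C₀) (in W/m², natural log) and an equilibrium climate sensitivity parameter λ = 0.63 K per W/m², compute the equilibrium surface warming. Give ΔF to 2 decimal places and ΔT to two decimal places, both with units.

CO₂: 5.35 × ln(358/267) = 5.35 × ln(1.34082) = 5.35 × 0.29328 = 1.5690 W/m².
ΔT = λ ΔF = 0.63 × 1.57 = 0.9891 K.

ΔF = 1.57 W/m²; ΔT = 0.99 K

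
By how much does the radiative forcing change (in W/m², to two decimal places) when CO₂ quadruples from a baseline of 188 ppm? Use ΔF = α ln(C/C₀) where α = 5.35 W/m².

ΔF = 7.42 W/m²

Because the forcing depends only on the ratio C/C₀, the initial concentration does not enter.
ΔF = 5.35 × ln(4) = 5.35 × 1.38629 = 7.4167 W/m².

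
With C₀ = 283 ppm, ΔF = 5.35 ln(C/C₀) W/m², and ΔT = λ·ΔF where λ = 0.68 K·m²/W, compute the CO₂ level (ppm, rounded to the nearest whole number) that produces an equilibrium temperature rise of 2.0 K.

C ≈ 490 ppm

Required forcing: ΔF = ΔT/λ = 2.0/0.68 = 2.9412 W/m².
Then ln(C/283) = ΔF/5.35 = 2.9412/5.35 = 0.54976.
So C = 283 × e^0.54976 = 283 × 1.73284 = 490.39 ppm.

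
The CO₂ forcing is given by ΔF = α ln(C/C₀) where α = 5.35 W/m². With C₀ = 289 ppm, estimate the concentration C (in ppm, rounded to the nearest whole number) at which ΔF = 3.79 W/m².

C ≈ 587 ppm

Set 5.35 ln(C/289) = 3.79, so ln(C/289) = 3.79/5.35 = 0.70841.
Then C/289 = e^0.70841 = 2.03076, giving C = 289 × 2.03076 = 586.89 ppm.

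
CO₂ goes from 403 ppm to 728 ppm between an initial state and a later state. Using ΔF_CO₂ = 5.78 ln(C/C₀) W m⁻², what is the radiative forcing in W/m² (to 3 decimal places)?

CO₂ absorption bands are partially saturated, so forcing scales with the logarithm of the concentration ratio.
CO₂: 5.78 × ln(728/403) = 5.78 × ln(1.80645) = 5.78 × 0.59136 = 3.4181 W/m².

ΔF = 3.418 W/m²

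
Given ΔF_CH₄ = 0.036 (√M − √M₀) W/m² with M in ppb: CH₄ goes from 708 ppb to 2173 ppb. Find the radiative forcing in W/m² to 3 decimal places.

CH₄: 0.036 × (√2173 − √708) = 0.036 × (46.6154 − 26.6083) = 0.036 × 20.0071 = 0.7203 W/m².

ΔF = 0.720 W/m²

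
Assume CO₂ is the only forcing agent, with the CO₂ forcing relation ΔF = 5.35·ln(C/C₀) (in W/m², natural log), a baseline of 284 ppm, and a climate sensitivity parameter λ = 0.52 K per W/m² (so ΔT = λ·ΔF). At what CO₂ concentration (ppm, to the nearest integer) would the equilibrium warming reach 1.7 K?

Required forcing: ΔF = ΔT/λ = 1.7/0.52 = 3.2692 W/m².
Then ln(C/284) = ΔF/5.35 = 3.2692/5.35 = 0.61107.
So C = 284 × e^0.61107 = 284 × 1.84240 = 523.24 ppm.

C ≈ 523 ppm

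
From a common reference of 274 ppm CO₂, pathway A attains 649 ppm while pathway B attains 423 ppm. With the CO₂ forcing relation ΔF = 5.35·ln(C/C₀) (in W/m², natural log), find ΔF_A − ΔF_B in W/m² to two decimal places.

ΔF_A − ΔF_B = 2.29 W/m²

ΔF_A = 5.35 ln(649/274) = 5.35 × 0.86230 = 4.6133 W/m².
ΔF_B = 5.35 ln(423/274) = 5.35 × 0.43424 = 2.3232 W/m².
Difference: 4.6133 − 2.3232 = 2.2901 W/m².
(Equivalently, ΔF_A − ΔF_B = 5.35 ln(649/423) = 5.35 × 0.42806 = 2.2901 W/m².)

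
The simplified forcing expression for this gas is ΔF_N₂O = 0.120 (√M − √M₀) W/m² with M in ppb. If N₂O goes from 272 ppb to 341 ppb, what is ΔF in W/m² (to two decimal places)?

ΔF = 0.24 W/m²

N₂O: 0.120 × (√341 − √272) = 0.120 × (18.4662 − 16.4924) = 0.120 × 1.9738 = 0.2369 W/m².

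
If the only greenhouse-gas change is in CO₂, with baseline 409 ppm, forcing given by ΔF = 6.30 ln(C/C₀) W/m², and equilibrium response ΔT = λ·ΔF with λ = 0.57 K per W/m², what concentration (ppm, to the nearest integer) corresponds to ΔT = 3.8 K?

Required forcing: ΔF = ΔT/λ = 3.8/0.57 = 6.6667 W/m².
Then ln(C/409) = ΔF/6.30 = 6.6667/6.30 = 1.05821.
So C = 409 × e^1.05821 = 409 × 2.88121 = 1178.41 ppm.

C ≈ 1178 ppm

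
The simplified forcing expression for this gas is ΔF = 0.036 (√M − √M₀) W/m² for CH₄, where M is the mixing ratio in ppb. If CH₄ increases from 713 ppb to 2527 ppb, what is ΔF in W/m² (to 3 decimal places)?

CH₄: 0.036 × (√2527 − √713) = 0.036 × (50.2693 − 26.7021) = 0.036 × 23.5672 = 0.8484 W/m².

ΔF = 0.848 W/m²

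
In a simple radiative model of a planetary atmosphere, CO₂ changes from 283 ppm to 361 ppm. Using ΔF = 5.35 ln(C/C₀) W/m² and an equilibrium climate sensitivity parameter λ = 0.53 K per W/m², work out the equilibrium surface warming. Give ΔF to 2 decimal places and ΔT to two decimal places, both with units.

ΔF = 1.30 W/m²; ΔT = 0.69 K

CO₂: 5.35 × ln(361/283) = 5.35 × ln(1.27562) = 5.35 × 0.24343 = 1.3024 W/m².
ΔT = λ ΔF = 0.53 × 1.30 = 0.6890 K.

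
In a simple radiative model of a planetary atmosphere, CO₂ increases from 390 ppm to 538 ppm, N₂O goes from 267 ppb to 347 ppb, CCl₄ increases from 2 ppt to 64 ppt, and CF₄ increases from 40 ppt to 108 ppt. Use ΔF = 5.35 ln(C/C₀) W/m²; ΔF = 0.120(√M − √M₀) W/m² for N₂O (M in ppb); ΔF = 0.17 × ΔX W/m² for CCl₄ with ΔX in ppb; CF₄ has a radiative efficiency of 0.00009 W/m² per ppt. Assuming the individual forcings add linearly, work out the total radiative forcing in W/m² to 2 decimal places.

CO₂: 5.35 × ln(538/390) = 5.35 × ln(1.37949) = 5.35 × 0.32171 = 1.7211 W/m².
N₂O: 0.120 × (√347 − √267) = 0.120 × (18.6279 − 16.3401) = 0.120 × 2.2878 = 0.2745 W/m².
CCl₄: Δ = 64 − 2 = 62 ppt = 0.062 ppb; ΔF = 0.17 × 0.062 = 0.0105 W/m².
CF₄: ΔF = 0.00009 × (108 − 40) = 0.00009 × 68 = 0.0061 W/m².
Total ΔF = 1.7211 + 0.2745 + 0.0105 + 0.0061 = 2.0122 W/m².

ΔF = 2.01 W/m²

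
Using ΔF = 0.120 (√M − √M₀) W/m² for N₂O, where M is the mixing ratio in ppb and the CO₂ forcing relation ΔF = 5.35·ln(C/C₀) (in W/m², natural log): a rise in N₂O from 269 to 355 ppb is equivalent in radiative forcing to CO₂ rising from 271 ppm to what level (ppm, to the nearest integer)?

N₂O forcing: 0.120 × (√355 − √269) = 0.120 × (18.8414 − 16.4012) = 0.120 × 2.4402 = 0.29282 W/m².
Set 5.35 ln(C/271) = 0.29282: ln(C/271) = 0.29282/5.35 = 0.05473, so C = 271 × e^0.05473 = 271 × 1.05626 = 286.25 ppm.

C ≈ 286 ppm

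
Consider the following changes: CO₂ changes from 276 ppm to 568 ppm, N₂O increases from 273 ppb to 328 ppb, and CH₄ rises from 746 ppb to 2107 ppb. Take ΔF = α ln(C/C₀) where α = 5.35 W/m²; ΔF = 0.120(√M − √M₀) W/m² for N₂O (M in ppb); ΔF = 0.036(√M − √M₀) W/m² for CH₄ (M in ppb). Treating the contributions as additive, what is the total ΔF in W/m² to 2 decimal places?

CO₂: 5.35 × ln(568/276) = 5.35 × ln(2.05797) = 5.35 × 0.72172 = 3.8612 W/m².
N₂O: 0.120 × (√328 − √273) = 0.120 × (18.1108 − 16.5227) = 0.120 × 1.5881 = 0.1906 W/m².
CH₄: 0.036 × (√2107 − √746) = 0.036 × (45.9021 − 27.3130) = 0.036 × 18.5891 = 0.6692 W/m².
Total ΔF = 3.8612 + 0.1906 + 0.6692 = 4.7210 W/m².

ΔF = 4.72 W/m²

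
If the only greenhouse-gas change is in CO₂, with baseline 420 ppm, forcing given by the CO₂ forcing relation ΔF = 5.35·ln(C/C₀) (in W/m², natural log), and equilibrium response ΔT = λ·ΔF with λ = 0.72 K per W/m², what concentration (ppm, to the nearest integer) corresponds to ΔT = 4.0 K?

Required forcing: ΔF = ΔT/λ = 4.0/0.72 = 5.5556 W/m².
Then ln(C/420) = ΔF/5.35 = 5.5556/5.35 = 1.03843.
So C = 420 × e^1.03843 = 420 × 2.82478 = 1186.41 ppm.

C ≈ 1186 ppm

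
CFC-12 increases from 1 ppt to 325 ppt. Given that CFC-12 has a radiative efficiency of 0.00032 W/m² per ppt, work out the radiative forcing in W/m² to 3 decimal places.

ΔF = 0.104 W/m²

CFC-12: ΔF = 0.00032 × (325 − 1) = 0.00032 × 324 = 0.1037 W/m².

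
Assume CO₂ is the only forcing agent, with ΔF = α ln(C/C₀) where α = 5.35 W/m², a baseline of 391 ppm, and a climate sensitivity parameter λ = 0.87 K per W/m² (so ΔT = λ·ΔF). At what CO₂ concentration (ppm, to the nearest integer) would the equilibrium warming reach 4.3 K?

C ≈ 985 ppm

Required forcing: ΔF = ΔT/λ = 4.3/0.87 = 4.9425 W/m².
Then ln(C/391) = ΔF/5.35 = 4.9425/5.35 = 0.92383.
So C = 391 × e^0.92383 = 391 × 2.51892 = 984.90 ppm.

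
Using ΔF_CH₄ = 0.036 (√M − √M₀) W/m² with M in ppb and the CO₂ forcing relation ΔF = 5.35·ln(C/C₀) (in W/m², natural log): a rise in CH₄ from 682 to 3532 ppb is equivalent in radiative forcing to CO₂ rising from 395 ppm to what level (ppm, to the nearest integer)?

CH₄ forcing: 0.036 × (√3532 − √682) = 0.036 × (59.4306 − 26.1151) = 0.036 × 33.3155 = 1.19936 W/m².
Set 5.35 ln(C/395) = 1.19936: ln(C/395) = 1.19936/5.35 = 0.22418, so C = 395 × e^0.22418 = 395 × 1.25130 = 494.26 ppm.

C ≈ 494 ppm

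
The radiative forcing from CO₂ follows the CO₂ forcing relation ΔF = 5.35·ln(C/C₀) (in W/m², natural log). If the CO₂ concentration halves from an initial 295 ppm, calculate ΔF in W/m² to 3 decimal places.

ΔF = -3.708 W/m²

Because the forcing depends only on the ratio C/C₀, the initial concentration does not enter.
ΔF = 5.35 × ln(0.5) = 5.35 × -0.69315 = -3.7084 W/m².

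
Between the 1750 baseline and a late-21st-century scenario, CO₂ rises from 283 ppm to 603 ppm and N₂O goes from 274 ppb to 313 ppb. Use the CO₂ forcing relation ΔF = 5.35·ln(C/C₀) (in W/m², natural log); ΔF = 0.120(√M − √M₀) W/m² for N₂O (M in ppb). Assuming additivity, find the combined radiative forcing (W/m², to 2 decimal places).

ΔF = 4.18 W/m²

CO₂: 5.35 × ln(603/283) = 5.35 × ln(2.13074) = 5.35 × 0.75647 = 4.0471 W/m².
N₂O: 0.120 × (√313 − √274) = 0.120 × (17.6918 − 16.5529) = 0.120 × 1.1389 = 0.1367 W/m².
Total ΔF = 4.0471 + 0.1367 = 4.1838 W/m².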